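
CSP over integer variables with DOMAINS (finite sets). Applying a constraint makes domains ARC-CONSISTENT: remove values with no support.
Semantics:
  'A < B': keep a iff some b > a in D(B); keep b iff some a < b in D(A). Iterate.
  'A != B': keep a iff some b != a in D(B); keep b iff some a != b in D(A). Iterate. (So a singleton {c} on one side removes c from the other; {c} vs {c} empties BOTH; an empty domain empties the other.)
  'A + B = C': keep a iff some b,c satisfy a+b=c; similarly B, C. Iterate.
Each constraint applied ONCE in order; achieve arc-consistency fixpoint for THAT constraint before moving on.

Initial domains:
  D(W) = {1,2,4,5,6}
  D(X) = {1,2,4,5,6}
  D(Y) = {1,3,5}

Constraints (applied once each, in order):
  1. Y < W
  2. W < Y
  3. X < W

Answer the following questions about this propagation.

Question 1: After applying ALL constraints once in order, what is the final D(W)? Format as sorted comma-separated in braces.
Answer: {2,4}

Derivation:
Constraint 1 (Y < W) on D(Y)={1,3,5} D(W)={1,2,4,5,6}: W {1,2,4,5,6}->{2,4,5,6}
Constraint 2 (W < Y) on D(W)={2,4,5,6} D(Y)={1,3,5}: W {2,4,5,6}->{2,4}; Y {1,3,5}->{3,5}
Constraint 3 (X < W) on D(X)={1,2,4,5,6} D(W)={2,4}: X {1,2,4,5,6}->{1,2}
So after all 3 constraints: D(W) = {2,4}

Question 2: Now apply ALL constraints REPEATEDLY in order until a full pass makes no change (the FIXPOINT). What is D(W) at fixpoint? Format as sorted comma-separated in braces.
Answer: {}

Derivation:
pass 0 (initial): D(W)={1,2,4,5,6}
pass 1: W {1,2,4,5,6}->{2,4}; X {1,2,4,5,6}->{1,2}; Y {1,3,5}->{3,5}
pass 2: W {2,4}->{}; X {1,2}->{}; Y {3,5}->{}
pass 3: no change
Fixpoint after 3 passes: D(W) = {}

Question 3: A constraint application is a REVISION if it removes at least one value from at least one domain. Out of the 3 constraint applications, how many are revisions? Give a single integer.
Constraint 1 (Y < W) on D(Y)={1,3,5} D(W)={1,2,4,5,6}: W {1,2,4,5,6}->{2,4,5,6} => REVISION
Constraint 2 (W < Y) on D(W)={2,4,5,6} D(Y)={1,3,5}: W {2,4,5,6}->{2,4}; Y {1,3,5}->{3,5} => REVISION
Constraint 3 (X < W) on D(X)={1,2,4,5,6} D(W)={2,4}: X {1,2,4,5,6}->{1,2} => REVISION
Total revisions = 3

Answer: 3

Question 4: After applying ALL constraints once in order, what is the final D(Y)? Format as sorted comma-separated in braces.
Answer: {3,5}

Derivation:
Constraint 1 (Y < W) on D(Y)={1,3,5} D(W)={1,2,4,5,6}: W {1,2,4,5,6}->{2,4,5,6}
Constraint 2 (W < Y) on D(W)={2,4,5,6} D(Y)={1,3,5}: W {2,4,5,6}->{2,4}; Y {1,3,5}->{3,5}
Constraint 3 (X < W) on D(X)={1,2,4,5,6} D(W)={2,4}: X {1,2,4,5,6}->{1,2}
So after all 3 constraints: D(Y) = {3,5}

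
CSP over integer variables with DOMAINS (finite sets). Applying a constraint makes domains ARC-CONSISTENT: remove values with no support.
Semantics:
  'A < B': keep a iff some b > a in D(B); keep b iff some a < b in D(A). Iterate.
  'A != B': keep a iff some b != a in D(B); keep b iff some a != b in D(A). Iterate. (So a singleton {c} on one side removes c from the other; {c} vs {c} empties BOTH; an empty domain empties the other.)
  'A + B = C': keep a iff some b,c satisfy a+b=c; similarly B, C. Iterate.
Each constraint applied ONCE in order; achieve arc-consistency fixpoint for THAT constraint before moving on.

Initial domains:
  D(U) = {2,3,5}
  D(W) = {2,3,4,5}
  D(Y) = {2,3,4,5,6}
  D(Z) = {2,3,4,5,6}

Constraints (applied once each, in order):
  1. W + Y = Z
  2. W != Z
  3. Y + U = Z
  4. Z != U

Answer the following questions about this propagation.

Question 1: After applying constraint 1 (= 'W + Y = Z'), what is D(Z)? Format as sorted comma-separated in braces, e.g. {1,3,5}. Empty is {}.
Answer: {4,5,6}

Derivation:
Constraint 1 (W + Y = Z) on D(W)={2,3,4,5} D(Y)={2,3,4,5,6} D(Z)={2,3,4,5,6}: W {2,3,4,5}->{2,3,4}; Y {2,3,4,5,6}->{2,3,4}; Z {2,3,4,5,6}->{4,5,6}
So after constraint 1: D(Z) = {4,5,6}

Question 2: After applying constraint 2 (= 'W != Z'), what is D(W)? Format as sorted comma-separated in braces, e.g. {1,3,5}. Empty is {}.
Answer: {2,3,4}

Derivation:
Constraint 1 (W + Y = Z) on D(W)={2,3,4,5} D(Y)={2,3,4,5,6} D(Z)={2,3,4,5,6}: W {2,3,4,5}->{2,3,4}; Y {2,3,4,5,6}->{2,3,4}; Z {2,3,4,5,6}->{4,5,6}
Constraint 2 (W != Z) on D(W)={2,3,4} D(Z)={4,5,6}: no change
So after constraint 2: D(W) = {2,3,4}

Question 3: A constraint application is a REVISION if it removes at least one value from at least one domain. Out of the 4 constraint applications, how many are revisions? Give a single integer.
Constraint 1 (W + Y = Z) on D(W)={2,3,4,5} D(Y)={2,3,4,5,6} D(Z)={2,3,4,5,6}: W {2,3,4,5}->{2,3,4}; Y {2,3,4,5,6}->{2,3,4}; Z {2,3,4,5,6}->{4,5,6} => REVISION
Constraint 2 (W != Z) on D(W)={2,3,4} D(Z)={4,5,6}: no change => not a revision
Constraint 3 (Y + U = Z) on D(Y)={2,3,4} D(U)={2,3,5} D(Z)={4,5,6}: U {2,3,5}->{2,3} => REVISION
Constraint 4 (Z != U) on D(Z)={4,5,6} D(U)={2,3}: no change => not a revision
Total revisions = 2

Answer: 2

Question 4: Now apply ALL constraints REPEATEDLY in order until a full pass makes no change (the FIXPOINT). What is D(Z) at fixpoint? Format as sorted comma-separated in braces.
pass 0 (initial): D(Z)={2,3,4,5,6}
pass 1: U {2,3,5}->{2,3}; W {2,3,4,5}->{2,3,4}; Y {2,3,4,5,6}->{2,3,4}; Z {2,3,4,5,6}->{4,5,6}
pass 2: no change
Fixpoint after 2 passes: D(Z) = {4,5,6}

Answer: {4,5,6}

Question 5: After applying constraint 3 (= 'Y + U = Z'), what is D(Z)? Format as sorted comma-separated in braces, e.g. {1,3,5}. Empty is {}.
Constraint 1 (W + Y = Z) on D(W)={2,3,4,5} D(Y)={2,3,4,5,6} D(Z)={2,3,4,5,6}: W {2,3,4,5}->{2,3,4}; Y {2,3,4,5,6}->{2,3,4}; Z {2,3,4,5,6}->{4,5,6}
Constraint 2 (W != Z) on D(W)={2,3,4} D(Z)={4,5,6}: no change
Constraint 3 (Y + U = Z) on D(Y)={2,3,4} D(U)={2,3,5} D(Z)={4,5,6}: U {2,3,5}->{2,3}
So after constraint 3: D(Z) = {4,5,6}

Answer: {4,5,6}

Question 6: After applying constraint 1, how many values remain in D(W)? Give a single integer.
Answer: 3

Derivation:
Constraint 1 (W + Y = Z) on D(W)={2,3,4,5} D(Y)={2,3,4,5,6} D(Z)={2,3,4,5,6}: W {2,3,4,5}->{2,3,4}; Y {2,3,4,5,6}->{2,3,4}; Z {2,3,4,5,6}->{4,5,6}
So after constraint 1: D(W)={2,3,4}, size = 3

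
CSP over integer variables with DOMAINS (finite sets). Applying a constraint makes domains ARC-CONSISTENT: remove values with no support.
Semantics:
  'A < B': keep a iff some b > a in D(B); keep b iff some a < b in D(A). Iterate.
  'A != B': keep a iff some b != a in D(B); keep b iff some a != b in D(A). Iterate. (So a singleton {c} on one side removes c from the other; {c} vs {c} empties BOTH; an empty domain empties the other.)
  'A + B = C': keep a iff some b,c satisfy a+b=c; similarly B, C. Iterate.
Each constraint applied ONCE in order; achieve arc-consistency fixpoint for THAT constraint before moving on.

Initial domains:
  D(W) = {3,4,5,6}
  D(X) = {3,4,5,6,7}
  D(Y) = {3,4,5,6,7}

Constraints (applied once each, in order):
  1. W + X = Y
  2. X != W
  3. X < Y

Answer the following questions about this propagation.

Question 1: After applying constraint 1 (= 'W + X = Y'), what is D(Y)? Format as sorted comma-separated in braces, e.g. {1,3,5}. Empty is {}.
Constraint 1 (W + X = Y) on D(W)={3,4,5,6} D(X)={3,4,5,6,7} D(Y)={3,4,5,6,7}: W {3,4,5,6}->{3,4}; X {3,4,5,6,7}->{3,4}; Y {3,4,5,6,7}->{6,7}
So after constraint 1: D(Y) = {6,7}

Answer: {6,7}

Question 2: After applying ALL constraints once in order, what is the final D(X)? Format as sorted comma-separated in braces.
Constraint 1 (W + X = Y) on D(W)={3,4,5,6} D(X)={3,4,5,6,7} D(Y)={3,4,5,6,7}: W {3,4,5,6}->{3,4}; X {3,4,5,6,7}->{3,4}; Y {3,4,5,6,7}->{6,7}
Constraint 2 (X != W) on D(X)={3,4} D(W)={3,4}: no change
Constraint 3 (X < Y) on D(X)={3,4} D(Y)={6,7}: no change
So after all 3 constraints: D(X) = {3,4}

Answer: {3,4}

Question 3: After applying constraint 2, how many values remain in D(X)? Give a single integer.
Constraint 1 (W + X = Y) on D(W)={3,4,5,6} D(X)={3,4,5,6,7} D(Y)={3,4,5,6,7}: W {3,4,5,6}->{3,4}; X {3,4,5,6,7}->{3,4}; Y {3,4,5,6,7}->{6,7}
Constraint 2 (X != W) on D(X)={3,4} D(W)={3,4}: no change
So after constraint 2: D(X)={3,4}, size = 2

Answer: 2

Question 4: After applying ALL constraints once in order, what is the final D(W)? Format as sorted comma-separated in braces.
Answer: {3,4}

Derivation:
Constraint 1 (W + X = Y) on D(W)={3,4,5,6} D(X)={3,4,5,6,7} D(Y)={3,4,5,6,7}: W {3,4,5,6}->{3,4}; X {3,4,5,6,7}->{3,4}; Y {3,4,5,6,7}->{6,7}
Constraint 2 (X != W) on D(X)={3,4} D(W)={3,4}: no change
Constraint 3 (X < Y) on D(X)={3,4} D(Y)={6,7}: no change
So after all 3 constraints: D(W) = {3,4}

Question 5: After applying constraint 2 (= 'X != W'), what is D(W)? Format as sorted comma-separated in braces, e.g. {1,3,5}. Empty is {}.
Answer: {3,4}

Derivation:
Constraint 1 (W + X = Y) on D(W)={3,4,5,6} D(X)={3,4,5,6,7} D(Y)={3,4,5,6,7}: W {3,4,5,6}->{3,4}; X {3,4,5,6,7}->{3,4}; Y {3,4,5,6,7}->{6,7}
Constraint 2 (X != W) on D(X)={3,4} D(W)={3,4}: no change
So after constraint 2: D(W) = {3,4}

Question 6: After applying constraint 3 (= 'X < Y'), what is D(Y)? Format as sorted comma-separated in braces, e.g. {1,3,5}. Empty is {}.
Constraint 1 (W + X = Y) on D(W)={3,4,5,6} D(X)={3,4,5,6,7} D(Y)={3,4,5,6,7}: W {3,4,5,6}->{3,4}; X {3,4,5,6,7}->{3,4}; Y {3,4,5,6,7}->{6,7}
Constraint 2 (X != W) on D(X)={3,4} D(W)={3,4}: no change
Constraint 3 (X < Y) on D(X)={3,4} D(Y)={6,7}: no change
So after constraint 3: D(Y) = {6,7}

Answer: {6,7}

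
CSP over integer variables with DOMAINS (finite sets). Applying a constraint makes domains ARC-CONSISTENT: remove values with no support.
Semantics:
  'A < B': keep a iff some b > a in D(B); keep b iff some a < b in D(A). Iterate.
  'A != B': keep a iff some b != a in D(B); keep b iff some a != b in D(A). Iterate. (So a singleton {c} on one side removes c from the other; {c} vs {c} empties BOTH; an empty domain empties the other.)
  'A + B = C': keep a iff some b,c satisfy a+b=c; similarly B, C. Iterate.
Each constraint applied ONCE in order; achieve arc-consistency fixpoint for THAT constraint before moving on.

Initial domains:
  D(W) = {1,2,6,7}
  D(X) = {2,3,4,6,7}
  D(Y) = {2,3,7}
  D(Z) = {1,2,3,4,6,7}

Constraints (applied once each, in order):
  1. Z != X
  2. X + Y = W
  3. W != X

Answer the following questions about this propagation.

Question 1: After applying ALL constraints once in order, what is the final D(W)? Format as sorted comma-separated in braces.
Constraint 1 (Z != X) on D(Z)={1,2,3,4,6,7} D(X)={2,3,4,6,7}: no change
Constraint 2 (X + Y = W) on D(X)={2,3,4,6,7} D(Y)={2,3,7} D(W)={1,2,6,7}: X {2,3,4,6,7}->{3,4}; Y {2,3,7}->{2,3}; W {1,2,6,7}->{6,7}
Constraint 3 (W != X) on D(W)={6,7} D(X)={3,4}: no change
So after all 3 constraints: D(W) = {6,7}

Answer: {6,7}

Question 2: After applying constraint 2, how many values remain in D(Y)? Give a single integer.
Constraint 1 (Z != X) on D(Z)={1,2,3,4,6,7} D(X)={2,3,4,6,7}: no change
Constraint 2 (X + Y = W) on D(X)={2,3,4,6,7} D(Y)={2,3,7} D(W)={1,2,6,7}: X {2,3,4,6,7}->{3,4}; Y {2,3,7}->{2,3}; W {1,2,6,7}->{6,7}
So after constraint 2: D(Y)={2,3}, size = 2

Answer: 2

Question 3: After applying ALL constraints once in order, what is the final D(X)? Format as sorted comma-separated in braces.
Constraint 1 (Z != X) on D(Z)={1,2,3,4,6,7} D(X)={2,3,4,6,7}: no change
Constraint 2 (X + Y = W) on D(X)={2,3,4,6,7} D(Y)={2,3,7} D(W)={1,2,6,7}: X {2,3,4,6,7}->{3,4}; Y {2,3,7}->{2,3}; W {1,2,6,7}->{6,7}
Constraint 3 (W != X) on D(W)={6,7} D(X)={3,4}: no change
So after all 3 constraints: D(X) = {3,4}

Answer: {3,4}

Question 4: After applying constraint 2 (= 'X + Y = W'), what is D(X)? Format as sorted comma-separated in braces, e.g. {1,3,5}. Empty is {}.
Constraint 1 (Z != X) on D(Z)={1,2,3,4,6,7} D(X)={2,3,4,6,7}: no change
Constraint 2 (X + Y = W) on D(X)={2,3,4,6,7} D(Y)={2,3,7} D(W)={1,2,6,7}: X {2,3,4,6,7}->{3,4}; Y {2,3,7}->{2,3}; W {1,2,6,7}->{6,7}
So after constraint 2: D(X) = {3,4}

Answer: {3,4}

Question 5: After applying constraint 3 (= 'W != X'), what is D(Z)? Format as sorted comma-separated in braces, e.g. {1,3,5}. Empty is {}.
Constraint 1 (Z != X) on D(Z)={1,2,3,4,6,7} D(X)={2,3,4,6,7}: no change
Constraint 2 (X + Y = W) on D(X)={2,3,4,6,7} D(Y)={2,3,7} D(W)={1,2,6,7}: X {2,3,4,6,7}->{3,4}; Y {2,3,7}->{2,3}; W {1,2,6,7}->{6,7}
Constraint 3 (W != X) on D(W)={6,7} D(X)={3,4}: no change
So after constraint 3: D(Z) = {1,2,3,4,6,7}

Answer: {1,2,3,4,6,7}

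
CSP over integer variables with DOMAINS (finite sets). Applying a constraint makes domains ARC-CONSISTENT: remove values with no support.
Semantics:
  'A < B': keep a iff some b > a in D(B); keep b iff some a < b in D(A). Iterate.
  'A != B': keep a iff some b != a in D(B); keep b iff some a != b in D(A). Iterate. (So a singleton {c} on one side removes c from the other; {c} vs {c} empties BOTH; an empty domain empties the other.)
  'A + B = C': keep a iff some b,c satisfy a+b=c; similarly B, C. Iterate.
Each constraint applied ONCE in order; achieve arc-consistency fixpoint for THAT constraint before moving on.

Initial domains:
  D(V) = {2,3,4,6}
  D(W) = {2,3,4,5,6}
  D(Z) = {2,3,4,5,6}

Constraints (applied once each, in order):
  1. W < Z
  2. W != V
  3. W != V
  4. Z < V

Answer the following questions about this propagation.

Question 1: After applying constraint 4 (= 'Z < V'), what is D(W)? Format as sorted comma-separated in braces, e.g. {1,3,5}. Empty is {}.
Answer: {2,3,4,5}

Derivation:
Constraint 1 (W < Z) on D(W)={2,3,4,5,6} D(Z)={2,3,4,5,6}: W {2,3,4,5,6}->{2,3,4,5}; Z {2,3,4,5,6}->{3,4,5,6}
Constraint 2 (W != V) on D(W)={2,3,4,5} D(V)={2,3,4,6}: no change
Constraint 3 (W != V) on D(W)={2,3,4,5} D(V)={2,3,4,6}: no change
Constraint 4 (Z < V) on D(Z)={3,4,5,6} D(V)={2,3,4,6}: Z {3,4,5,6}->{3,4,5}; V {2,3,4,6}->{4,6}
So after constraint 4: D(W) = {2,3,4,5}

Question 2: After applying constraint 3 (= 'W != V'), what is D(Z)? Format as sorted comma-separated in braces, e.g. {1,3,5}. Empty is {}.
Constraint 1 (W < Z) on D(W)={2,3,4,5,6} D(Z)={2,3,4,5,6}: W {2,3,4,5,6}->{2,3,4,5}; Z {2,3,4,5,6}->{3,4,5,6}
Constraint 2 (W != V) on D(W)={2,3,4,5} D(V)={2,3,4,6}: no change
Constraint 3 (W != V) on D(W)={2,3,4,5} D(V)={2,3,4,6}: no change
So after constraint 3: D(Z) = {3,4,5,6}

Answer: {3,4,5,6}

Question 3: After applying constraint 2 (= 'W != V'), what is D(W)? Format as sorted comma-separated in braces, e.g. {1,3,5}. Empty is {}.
Constraint 1 (W < Z) on D(W)={2,3,4,5,6} D(Z)={2,3,4,5,6}: W {2,3,4,5,6}->{2,3,4,5}; Z {2,3,4,5,6}->{3,4,5,6}
Constraint 2 (W != V) on D(W)={2,3,4,5} D(V)={2,3,4,6}: no change
So after constraint 2: D(W) = {2,3,4,5}

Answer: {2,3,4,5}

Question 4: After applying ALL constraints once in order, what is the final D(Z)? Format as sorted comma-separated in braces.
Constraint 1 (W < Z) on D(W)={2,3,4,5,6} D(Z)={2,3,4,5,6}: W {2,3,4,5,6}->{2,3,4,5}; Z {2,3,4,5,6}->{3,4,5,6}
Constraint 2 (W != V) on D(W)={2,3,4,5} D(V)={2,3,4,6}: no change
Constraint 3 (W != V) on D(W)={2,3,4,5} D(V)={2,3,4,6}: no change
Constraint 4 (Z < V) on D(Z)={3,4,5,6} D(V)={2,3,4,6}: Z {3,4,5,6}->{3,4,5}; V {2,3,4,6}->{4,6}
So after all 4 constraints: D(Z) = {3,4,5}

Answer: {3,4,5}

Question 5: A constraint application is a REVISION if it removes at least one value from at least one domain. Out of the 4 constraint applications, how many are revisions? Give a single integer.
Constraint 1 (W < Z) on D(W)={2,3,4,5,6} D(Z)={2,3,4,5,6}: W {2,3,4,5,6}->{2,3,4,5}; Z {2,3,4,5,6}->{3,4,5,6} => REVISION
Constraint 2 (W != V) on D(W)={2,3,4,5} D(V)={2,3,4,6}: no change => not a revision
Constraint 3 (W != V) on D(W)={2,3,4,5} D(V)={2,3,4,6}: no change => not a revision
Constraint 4 (Z < V) on D(Z)={3,4,5,6} D(V)={2,3,4,6}: Z {3,4,5,6}->{3,4,5}; V {2,3,4,6}->{4,6} => REVISION
Total revisions = 2

Answer: 2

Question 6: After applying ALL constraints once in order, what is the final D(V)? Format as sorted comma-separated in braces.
Constraint 1 (W < Z) on D(W)={2,3,4,5,6} D(Z)={2,3,4,5,6}: W {2,3,4,5,6}->{2,3,4,5}; Z {2,3,4,5,6}->{3,4,5,6}
Constraint 2 (W != V) on D(W)={2,3,4,5} D(V)={2,3,4,6}: no change
Constraint 3 (W != V) on D(W)={2,3,4,5} D(V)={2,3,4,6}: no change
Constraint 4 (Z < V) on D(Z)={3,4,5,6} D(V)={2,3,4,6}: Z {3,4,5,6}->{3,4,5}; V {2,3,4,6}->{4,6}
So after all 4 constraints: D(V) = {4,6}

Answer: {4,6}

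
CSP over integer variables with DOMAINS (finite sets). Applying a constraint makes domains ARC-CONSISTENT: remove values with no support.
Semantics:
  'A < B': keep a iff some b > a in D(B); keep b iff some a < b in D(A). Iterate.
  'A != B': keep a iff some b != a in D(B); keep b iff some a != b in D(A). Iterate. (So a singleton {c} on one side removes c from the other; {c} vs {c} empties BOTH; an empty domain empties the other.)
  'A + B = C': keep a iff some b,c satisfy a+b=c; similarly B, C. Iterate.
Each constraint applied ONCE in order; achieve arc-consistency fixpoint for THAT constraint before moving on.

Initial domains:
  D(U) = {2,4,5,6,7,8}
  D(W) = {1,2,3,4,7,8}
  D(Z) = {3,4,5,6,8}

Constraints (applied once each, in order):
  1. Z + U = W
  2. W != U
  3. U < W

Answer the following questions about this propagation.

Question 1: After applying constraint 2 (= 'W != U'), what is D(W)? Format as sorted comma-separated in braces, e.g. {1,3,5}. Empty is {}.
Constraint 1 (Z + U = W) on D(Z)={3,4,5,6,8} D(U)={2,4,5,6,7,8} D(W)={1,2,3,4,7,8}: Z {3,4,5,6,8}->{3,4,5,6}; U {2,4,5,6,7,8}->{2,4,5}; W {1,2,3,4,7,8}->{7,8}
Constraint 2 (W != U) on D(W)={7,8} D(U)={2,4,5}: no change
So after constraint 2: D(W) = {7,8}

Answer: {7,8}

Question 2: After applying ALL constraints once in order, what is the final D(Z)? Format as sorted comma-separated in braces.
Answer: {3,4,5,6}

Derivation:
Constraint 1 (Z + U = W) on D(Z)={3,4,5,6,8} D(U)={2,4,5,6,7,8} D(W)={1,2,3,4,7,8}: Z {3,4,5,6,8}->{3,4,5,6}; U {2,4,5,6,7,8}->{2,4,5}; W {1,2,3,4,7,8}->{7,8}
Constraint 2 (W != U) on D(W)={7,8} D(U)={2,4,5}: no change
Constraint 3 (U < W) on D(U)={2,4,5} D(W)={7,8}: no change
So after all 3 constraints: D(Z) = {3,4,5,6}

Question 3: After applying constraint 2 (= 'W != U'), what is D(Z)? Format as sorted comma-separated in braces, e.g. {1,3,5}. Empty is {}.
Constraint 1 (Z + U = W) on D(Z)={3,4,5,6,8} D(U)={2,4,5,6,7,8} D(W)={1,2,3,4,7,8}: Z {3,4,5,6,8}->{3,4,5,6}; U {2,4,5,6,7,8}->{2,4,5}; W {1,2,3,4,7,8}->{7,8}
Constraint 2 (W != U) on D(W)={7,8} D(U)={2,4,5}: no change
So after constraint 2: D(Z) = {3,4,5,6}

Answer: {3,4,5,6}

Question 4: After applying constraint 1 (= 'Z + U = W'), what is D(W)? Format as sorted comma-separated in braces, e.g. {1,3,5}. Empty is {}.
Answer: {7,8}

Derivation:
Constraint 1 (Z + U = W) on D(Z)={3,4,5,6,8} D(U)={2,4,5,6,7,8} D(W)={1,2,3,4,7,8}: Z {3,4,5,6,8}->{3,4,5,6}; U {2,4,5,6,7,8}->{2,4,5}; W {1,2,3,4,7,8}->{7,8}
So after constraint 1: D(W) = {7,8}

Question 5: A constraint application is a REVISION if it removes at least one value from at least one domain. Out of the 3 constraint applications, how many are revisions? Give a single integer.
Answer: 1

Derivation:
Constraint 1 (Z + U = W) on D(Z)={3,4,5,6,8} D(U)={2,4,5,6,7,8} D(W)={1,2,3,4,7,8}: Z {3,4,5,6,8}->{3,4,5,6}; U {2,4,5,6,7,8}->{2,4,5}; W {1,2,3,4,7,8}->{7,8} => REVISION
Constraint 2 (W != U) on D(W)={7,8} D(U)={2,4,5}: no change => not a revision
Constraint 3 (U < W) on D(U)={2,4,5} D(W)={7,8}: no change => not a revision
Total revisions = 1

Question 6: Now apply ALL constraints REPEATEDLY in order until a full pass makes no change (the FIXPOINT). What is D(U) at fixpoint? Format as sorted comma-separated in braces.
Answer: {2,4,5}

Derivation:
pass 0 (initial): D(U)={2,4,5,6,7,8}
pass 1: U {2,4,5,6,7,8}->{2,4,5}; W {1,2,3,4,7,8}->{7,8}; Z {3,4,5,6,8}->{3,4,5,6}
pass 2: no change
Fixpoint after 2 passes: D(U) = {2,4,5}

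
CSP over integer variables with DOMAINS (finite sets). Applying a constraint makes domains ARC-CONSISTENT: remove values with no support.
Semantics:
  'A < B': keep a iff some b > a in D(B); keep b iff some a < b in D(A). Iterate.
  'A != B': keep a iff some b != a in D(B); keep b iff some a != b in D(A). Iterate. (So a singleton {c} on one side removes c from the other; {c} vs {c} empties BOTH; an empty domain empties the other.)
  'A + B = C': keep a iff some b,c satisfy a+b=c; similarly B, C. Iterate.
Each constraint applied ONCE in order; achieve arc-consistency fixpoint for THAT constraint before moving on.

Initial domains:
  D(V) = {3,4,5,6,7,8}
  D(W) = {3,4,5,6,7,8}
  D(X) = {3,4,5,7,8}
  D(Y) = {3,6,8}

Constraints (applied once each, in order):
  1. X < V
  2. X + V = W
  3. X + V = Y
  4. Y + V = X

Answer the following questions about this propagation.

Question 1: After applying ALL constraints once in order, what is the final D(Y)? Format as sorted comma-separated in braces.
Constraint 1 (X < V) on D(X)={3,4,5,7,8} D(V)={3,4,5,6,7,8}: X {3,4,5,7,8}->{3,4,5,7}; V {3,4,5,6,7,8}->{4,5,6,7,8}
Constraint 2 (X + V = W) on D(X)={3,4,5,7} D(V)={4,5,6,7,8} D(W)={3,4,5,6,7,8}: X {3,4,5,7}->{3,4}; V {4,5,6,7,8}->{4,5}; W {3,4,5,6,7,8}->{7,8}
Constraint 3 (X + V = Y) on D(X)={3,4} D(V)={4,5} D(Y)={3,6,8}: Y {3,6,8}->{8}
Constraint 4 (Y + V = X) on D(Y)={8} D(V)={4,5} D(X)={3,4}: Y {8}->{}; V {4,5}->{}; X {3,4}->{}
So after all 4 constraints: D(Y) = {}

Answer: {}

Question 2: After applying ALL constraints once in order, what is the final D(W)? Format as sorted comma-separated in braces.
Constraint 1 (X < V) on D(X)={3,4,5,7,8} D(V)={3,4,5,6,7,8}: X {3,4,5,7,8}->{3,4,5,7}; V {3,4,5,6,7,8}->{4,5,6,7,8}
Constraint 2 (X + V = W) on D(X)={3,4,5,7} D(V)={4,5,6,7,8} D(W)={3,4,5,6,7,8}: X {3,4,5,7}->{3,4}; V {4,5,6,7,8}->{4,5}; W {3,4,5,6,7,8}->{7,8}
Constraint 3 (X + V = Y) on D(X)={3,4} D(V)={4,5} D(Y)={3,6,8}: Y {3,6,8}->{8}
Constraint 4 (Y + V = X) on D(Y)={8} D(V)={4,5} D(X)={3,4}: Y {8}->{}; V {4,5}->{}; X {3,4}->{}
So after all 4 constraints: D(W) = {7,8}

Answer: {7,8}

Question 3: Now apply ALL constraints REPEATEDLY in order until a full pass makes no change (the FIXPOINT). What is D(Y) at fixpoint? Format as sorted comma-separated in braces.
pass 0 (initial): D(Y)={3,6,8}
pass 1: V {3,4,5,6,7,8}->{}; W {3,4,5,6,7,8}->{7,8}; X {3,4,5,7,8}->{}; Y {3,6,8}->{}
pass 2: W {7,8}->{}
pass 3: no change
Fixpoint after 3 passes: D(Y) = {}

Answer: {}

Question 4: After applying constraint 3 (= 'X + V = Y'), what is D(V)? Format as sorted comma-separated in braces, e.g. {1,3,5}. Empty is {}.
Constraint 1 (X < V) on D(X)={3,4,5,7,8} D(V)={3,4,5,6,7,8}: X {3,4,5,7,8}->{3,4,5,7}; V {3,4,5,6,7,8}->{4,5,6,7,8}
Constraint 2 (X + V = W) on D(X)={3,4,5,7} D(V)={4,5,6,7,8} D(W)={3,4,5,6,7,8}: X {3,4,5,7}->{3,4}; V {4,5,6,7,8}->{4,5}; W {3,4,5,6,7,8}->{7,8}
Constraint 3 (X + V = Y) on D(X)={3,4} D(V)={4,5} D(Y)={3,6,8}: Y {3,6,8}->{8}
So after constraint 3: D(V) = {4,5}

Answer: {4,5}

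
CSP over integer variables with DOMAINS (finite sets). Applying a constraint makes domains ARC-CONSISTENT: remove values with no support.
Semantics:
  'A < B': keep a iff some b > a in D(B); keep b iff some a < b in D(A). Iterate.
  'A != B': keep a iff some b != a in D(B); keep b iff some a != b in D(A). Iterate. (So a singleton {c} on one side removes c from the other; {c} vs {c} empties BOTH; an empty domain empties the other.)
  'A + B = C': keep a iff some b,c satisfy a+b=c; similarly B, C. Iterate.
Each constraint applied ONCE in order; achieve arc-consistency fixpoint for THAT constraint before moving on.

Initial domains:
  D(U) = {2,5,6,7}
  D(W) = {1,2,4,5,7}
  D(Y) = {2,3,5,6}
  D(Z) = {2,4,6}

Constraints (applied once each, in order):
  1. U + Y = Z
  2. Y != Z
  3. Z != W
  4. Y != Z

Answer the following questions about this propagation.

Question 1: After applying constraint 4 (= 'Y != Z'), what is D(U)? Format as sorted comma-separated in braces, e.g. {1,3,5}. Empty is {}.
Answer: {2}

Derivation:
Constraint 1 (U + Y = Z) on D(U)={2,5,6,7} D(Y)={2,3,5,6} D(Z)={2,4,6}: U {2,5,6,7}->{2}; Y {2,3,5,6}->{2}; Z {2,4,6}->{4}
Constraint 2 (Y != Z) on D(Y)={2} D(Z)={4}: no change
Constraint 3 (Z != W) on D(Z)={4} D(W)={1,2,4,5,7}: W {1,2,4,5,7}->{1,2,5,7}
Constraint 4 (Y != Z) on D(Y)={2} D(Z)={4}: no change
So after constraint 4: D(U) = {2}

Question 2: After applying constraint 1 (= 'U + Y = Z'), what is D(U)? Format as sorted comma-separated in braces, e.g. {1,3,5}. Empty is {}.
Constraint 1 (U + Y = Z) on D(U)={2,5,6,7} D(Y)={2,3,5,6} D(Z)={2,4,6}: U {2,5,6,7}->{2}; Y {2,3,5,6}->{2}; Z {2,4,6}->{4}
So after constraint 1: D(U) = {2}

Answer: {2}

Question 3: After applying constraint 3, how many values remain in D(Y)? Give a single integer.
Answer: 1

Derivation:
Constraint 1 (U + Y = Z) on D(U)={2,5,6,7} D(Y)={2,3,5,6} D(Z)={2,4,6}: U {2,5,6,7}->{2}; Y {2,3,5,6}->{2}; Z {2,4,6}->{4}
Constraint 2 (Y != Z) on D(Y)={2} D(Z)={4}: no change
Constraint 3 (Z != W) on D(Z)={4} D(W)={1,2,4,5,7}: W {1,2,4,5,7}->{1,2,5,7}
So after constraint 3: D(Y)={2}, size = 1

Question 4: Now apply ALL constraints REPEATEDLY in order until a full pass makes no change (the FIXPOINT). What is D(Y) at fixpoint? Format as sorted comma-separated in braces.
Answer: {2}

Derivation:
pass 0 (initial): D(Y)={2,3,5,6}
pass 1: U {2,5,6,7}->{2}; W {1,2,4,5,7}->{1,2,5,7}; Y {2,3,5,6}->{2}; Z {2,4,6}->{4}
pass 2: no change
Fixpoint after 2 passes: D(Y) = {2}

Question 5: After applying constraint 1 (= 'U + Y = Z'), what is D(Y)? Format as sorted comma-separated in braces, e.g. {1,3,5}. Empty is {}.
Answer: {2}

Derivation:
Constraint 1 (U + Y = Z) on D(U)={2,5,6,7} D(Y)={2,3,5,6} D(Z)={2,4,6}: U {2,5,6,7}->{2}; Y {2,3,5,6}->{2}; Z {2,4,6}->{4}
So after constraint 1: D(Y) = {2}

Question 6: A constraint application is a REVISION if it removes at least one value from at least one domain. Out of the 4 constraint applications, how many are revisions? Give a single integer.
Constraint 1 (U + Y = Z) on D(U)={2,5,6,7} D(Y)={2,3,5,6} D(Z)={2,4,6}: U {2,5,6,7}->{2}; Y {2,3,5,6}->{2}; Z {2,4,6}->{4} => REVISION
Constraint 2 (Y != Z) on D(Y)={2} D(Z)={4}: no change => not a revision
Constraint 3 (Z != W) on D(Z)={4} D(W)={1,2,4,5,7}: W {1,2,4,5,7}->{1,2,5,7} => REVISION
Constraint 4 (Y != Z) on D(Y)={2} D(Z)={4}: no change => not a revision
Total revisions = 2

Answer: 2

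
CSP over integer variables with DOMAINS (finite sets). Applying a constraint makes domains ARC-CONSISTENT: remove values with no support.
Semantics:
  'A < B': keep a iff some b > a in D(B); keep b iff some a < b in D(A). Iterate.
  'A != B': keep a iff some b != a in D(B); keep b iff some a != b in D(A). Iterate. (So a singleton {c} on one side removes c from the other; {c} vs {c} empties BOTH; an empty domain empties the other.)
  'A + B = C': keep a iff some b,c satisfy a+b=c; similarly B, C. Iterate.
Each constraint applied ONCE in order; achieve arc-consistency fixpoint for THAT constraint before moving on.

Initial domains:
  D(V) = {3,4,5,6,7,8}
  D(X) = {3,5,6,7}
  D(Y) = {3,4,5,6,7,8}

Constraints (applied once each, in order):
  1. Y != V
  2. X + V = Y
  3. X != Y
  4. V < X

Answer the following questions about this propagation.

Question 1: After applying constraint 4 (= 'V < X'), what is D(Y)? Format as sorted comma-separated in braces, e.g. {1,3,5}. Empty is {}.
Constraint 1 (Y != V) on D(Y)={3,4,5,6,7,8} D(V)={3,4,5,6,7,8}: no change
Constraint 2 (X + V = Y) on D(X)={3,5,6,7} D(V)={3,4,5,6,7,8} D(Y)={3,4,5,6,7,8}: X {3,5,6,7}->{3,5}; V {3,4,5,6,7,8}->{3,4,5}; Y {3,4,5,6,7,8}->{6,7,8}
Constraint 3 (X != Y) on D(X)={3,5} D(Y)={6,7,8}: no change
Constraint 4 (V < X) on D(V)={3,4,5} D(X)={3,5}: V {3,4,5}->{3,4}; X {3,5}->{5}
So after constraint 4: D(Y) = {6,7,8}

Answer: {6,7,8}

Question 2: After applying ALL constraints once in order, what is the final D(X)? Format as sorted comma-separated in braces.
Answer: {5}

Derivation:
Constraint 1 (Y != V) on D(Y)={3,4,5,6,7,8} D(V)={3,4,5,6,7,8}: no change
Constraint 2 (X + V = Y) on D(X)={3,5,6,7} D(V)={3,4,5,6,7,8} D(Y)={3,4,5,6,7,8}: X {3,5,6,7}->{3,5}; V {3,4,5,6,7,8}->{3,4,5}; Y {3,4,5,6,7,8}->{6,7,8}
Constraint 3 (X != Y) on D(X)={3,5} D(Y)={6,7,8}: no change
Constraint 4 (V < X) on D(V)={3,4,5} D(X)={3,5}: V {3,4,5}->{3,4}; X {3,5}->{5}
So after all 4 constraints: D(X) = {5}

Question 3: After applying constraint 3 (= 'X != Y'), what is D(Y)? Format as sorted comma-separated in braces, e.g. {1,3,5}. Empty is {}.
Answer: {6,7,8}

Derivation:
Constraint 1 (Y != V) on D(Y)={3,4,5,6,7,8} D(V)={3,4,5,6,7,8}: no change
Constraint 2 (X + V = Y) on D(X)={3,5,6,7} D(V)={3,4,5,6,7,8} D(Y)={3,4,5,6,7,8}: X {3,5,6,7}->{3,5}; V {3,4,5,6,7,8}->{3,4,5}; Y {3,4,5,6,7,8}->{6,7,8}
Constraint 3 (X != Y) on D(X)={3,5} D(Y)={6,7,8}: no change
So after constraint 3: D(Y) = {6,7,8}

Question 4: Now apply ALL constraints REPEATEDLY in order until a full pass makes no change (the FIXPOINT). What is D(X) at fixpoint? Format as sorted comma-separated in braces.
pass 0 (initial): D(X)={3,5,6,7}
pass 1: V {3,4,5,6,7,8}->{3,4}; X {3,5,6,7}->{5}; Y {3,4,5,6,7,8}->{6,7,8}
pass 2: V {3,4}->{3}; Y {6,7,8}->{8}
pass 3: no change
Fixpoint after 3 passes: D(X) = {5}

Answer: {5}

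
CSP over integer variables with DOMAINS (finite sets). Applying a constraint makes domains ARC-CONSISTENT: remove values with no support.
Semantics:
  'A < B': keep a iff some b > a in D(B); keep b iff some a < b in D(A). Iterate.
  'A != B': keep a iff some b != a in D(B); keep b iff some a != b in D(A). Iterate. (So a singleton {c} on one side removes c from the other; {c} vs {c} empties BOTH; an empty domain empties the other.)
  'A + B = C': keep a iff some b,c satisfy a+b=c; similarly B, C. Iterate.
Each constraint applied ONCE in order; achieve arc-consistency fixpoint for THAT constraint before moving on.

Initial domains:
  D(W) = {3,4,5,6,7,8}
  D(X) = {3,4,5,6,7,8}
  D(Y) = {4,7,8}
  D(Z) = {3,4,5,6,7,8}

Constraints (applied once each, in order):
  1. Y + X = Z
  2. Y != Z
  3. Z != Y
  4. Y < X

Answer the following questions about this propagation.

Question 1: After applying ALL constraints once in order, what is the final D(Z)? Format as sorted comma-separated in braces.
Answer: {7,8}

Derivation:
Constraint 1 (Y + X = Z) on D(Y)={4,7,8} D(X)={3,4,5,6,7,8} D(Z)={3,4,5,6,7,8}: Y {4,7,8}->{4}; X {3,4,5,6,7,8}->{3,4}; Z {3,4,5,6,7,8}->{7,8}
Constraint 2 (Y != Z) on D(Y)={4} D(Z)={7,8}: no change
Constraint 3 (Z != Y) on D(Z)={7,8} D(Y)={4}: no change
Constraint 4 (Y < X) on D(Y)={4} D(X)={3,4}: Y {4}->{}; X {3,4}->{}
So after all 4 constraints: D(Z) = {7,8}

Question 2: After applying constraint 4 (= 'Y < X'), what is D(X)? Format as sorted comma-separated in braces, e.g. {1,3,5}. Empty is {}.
Constraint 1 (Y + X = Z) on D(Y)={4,7,8} D(X)={3,4,5,6,7,8} D(Z)={3,4,5,6,7,8}: Y {4,7,8}->{4}; X {3,4,5,6,7,8}->{3,4}; Z {3,4,5,6,7,8}->{7,8}
Constraint 2 (Y != Z) on D(Y)={4} D(Z)={7,8}: no change
Constraint 3 (Z != Y) on D(Z)={7,8} D(Y)={4}: no change
Constraint 4 (Y < X) on D(Y)={4} D(X)={3,4}: Y {4}->{}; X {3,4}->{}
So after constraint 4: D(X) = {}

Answer: {}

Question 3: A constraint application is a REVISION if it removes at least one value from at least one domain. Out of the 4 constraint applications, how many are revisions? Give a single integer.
Constraint 1 (Y + X = Z) on D(Y)={4,7,8} D(X)={3,4,5,6,7,8} D(Z)={3,4,5,6,7,8}: Y {4,7,8}->{4}; X {3,4,5,6,7,8}->{3,4}; Z {3,4,5,6,7,8}->{7,8} => REVISION
Constraint 2 (Y != Z) on D(Y)={4} D(Z)={7,8}: no change => not a revision
Constraint 3 (Z != Y) on D(Z)={7,8} D(Y)={4}: no change => not a revision
Constraint 4 (Y < X) on D(Y)={4} D(X)={3,4}: Y {4}->{}; X {3,4}->{} => REVISION
Total revisions = 2

Answer: 2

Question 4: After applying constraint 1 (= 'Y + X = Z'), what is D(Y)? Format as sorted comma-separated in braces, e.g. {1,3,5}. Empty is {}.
Constraint 1 (Y + X = Z) on D(Y)={4,7,8} D(X)={3,4,5,6,7,8} D(Z)={3,4,5,6,7,8}: Y {4,7,8}->{4}; X {3,4,5,6,7,8}->{3,4}; Z {3,4,5,6,7,8}->{7,8}
So after constraint 1: D(Y) = {4}

Answer: {4}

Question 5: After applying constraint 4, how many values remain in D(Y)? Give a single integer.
Constraint 1 (Y + X = Z) on D(Y)={4,7,8} D(X)={3,4,5,6,7,8} D(Z)={3,4,5,6,7,8}: Y {4,7,8}->{4}; X {3,4,5,6,7,8}->{3,4}; Z {3,4,5,6,7,8}->{7,8}
Constraint 2 (Y != Z) on D(Y)={4} D(Z)={7,8}: no change
Constraint 3 (Z != Y) on D(Z)={7,8} D(Y)={4}: no change
Constraint 4 (Y < X) on D(Y)={4} D(X)={3,4}: Y {4}->{}; X {3,4}->{}
So after constraint 4: D(Y)={}, size = 0

Answer: 0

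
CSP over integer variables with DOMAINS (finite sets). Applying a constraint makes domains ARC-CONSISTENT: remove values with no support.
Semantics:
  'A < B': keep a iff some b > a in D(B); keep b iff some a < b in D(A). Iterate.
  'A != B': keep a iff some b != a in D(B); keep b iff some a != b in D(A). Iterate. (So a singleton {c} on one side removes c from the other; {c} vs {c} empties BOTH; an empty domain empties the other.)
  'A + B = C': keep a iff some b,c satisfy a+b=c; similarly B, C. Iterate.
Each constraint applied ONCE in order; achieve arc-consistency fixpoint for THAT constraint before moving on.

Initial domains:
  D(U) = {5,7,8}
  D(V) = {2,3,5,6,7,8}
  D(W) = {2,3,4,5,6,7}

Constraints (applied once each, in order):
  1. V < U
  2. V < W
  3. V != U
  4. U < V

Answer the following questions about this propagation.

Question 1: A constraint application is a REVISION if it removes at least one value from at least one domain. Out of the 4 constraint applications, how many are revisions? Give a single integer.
Answer: 3

Derivation:
Constraint 1 (V < U) on D(V)={2,3,5,6,7,8} D(U)={5,7,8}: V {2,3,5,6,7,8}->{2,3,5,6,7} => REVISION
Constraint 2 (V < W) on D(V)={2,3,5,6,7} D(W)={2,3,4,5,6,7}: V {2,3,5,6,7}->{2,3,5,6}; W {2,3,4,5,6,7}->{3,4,5,6,7} => REVISION
Constraint 3 (V != U) on D(V)={2,3,5,6} D(U)={5,7,8}: no change => not a revision
Constraint 4 (U < V) on D(U)={5,7,8} D(V)={2,3,5,6}: U {5,7,8}->{5}; V {2,3,5,6}->{6} => REVISION
Total revisions = 3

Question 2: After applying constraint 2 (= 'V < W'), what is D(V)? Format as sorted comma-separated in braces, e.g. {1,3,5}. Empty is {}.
Answer: {2,3,5,6}

Derivation:
Constraint 1 (V < U) on D(V)={2,3,5,6,7,8} D(U)={5,7,8}: V {2,3,5,6,7,8}->{2,3,5,6,7}
Constraint 2 (V < W) on D(V)={2,3,5,6,7} D(W)={2,3,4,5,6,7}: V {2,3,5,6,7}->{2,3,5,6}; W {2,3,4,5,6,7}->{3,4,5,6,7}
So after constraint 2: D(V) = {2,3,5,6}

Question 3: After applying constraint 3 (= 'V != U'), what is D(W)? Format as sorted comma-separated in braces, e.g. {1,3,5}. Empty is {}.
Answer: {3,4,5,6,7}

Derivation:
Constraint 1 (V < U) on D(V)={2,3,5,6,7,8} D(U)={5,7,8}: V {2,3,5,6,7,8}->{2,3,5,6,7}
Constraint 2 (V < W) on D(V)={2,3,5,6,7} D(W)={2,3,4,5,6,7}: V {2,3,5,6,7}->{2,3,5,6}; W {2,3,4,5,6,7}->{3,4,5,6,7}
Constraint 3 (V != U) on D(V)={2,3,5,6} D(U)={5,7,8}: no change
So after constraint 3: D(W) = {3,4,5,6,7}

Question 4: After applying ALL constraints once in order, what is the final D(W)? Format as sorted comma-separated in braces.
Answer: {3,4,5,6,7}

Derivation:
Constraint 1 (V < U) on D(V)={2,3,5,6,7,8} D(U)={5,7,8}: V {2,3,5,6,7,8}->{2,3,5,6,7}
Constraint 2 (V < W) on D(V)={2,3,5,6,7} D(W)={2,3,4,5,6,7}: V {2,3,5,6,7}->{2,3,5,6}; W {2,3,4,5,6,7}->{3,4,5,6,7}
Constraint 3 (V != U) on D(V)={2,3,5,6} D(U)={5,7,8}: no change
Constraint 4 (U < V) on D(U)={5,7,8} D(V)={2,3,5,6}: U {5,7,8}->{5}; V {2,3,5,6}->{6}
So after all 4 constraints: D(W) = {3,4,5,6,7}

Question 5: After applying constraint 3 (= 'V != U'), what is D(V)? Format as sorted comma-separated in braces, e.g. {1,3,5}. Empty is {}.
Constraint 1 (V < U) on D(V)={2,3,5,6,7,8} D(U)={5,7,8}: V {2,3,5,6,7,8}->{2,3,5,6,7}
Constraint 2 (V < W) on D(V)={2,3,5,6,7} D(W)={2,3,4,5,6,7}: V {2,3,5,6,7}->{2,3,5,6}; W {2,3,4,5,6,7}->{3,4,5,6,7}
Constraint 3 (V != U) on D(V)={2,3,5,6} D(U)={5,7,8}: no change
So after constraint 3: D(V) = {2,3,5,6}

Answer: {2,3,5,6}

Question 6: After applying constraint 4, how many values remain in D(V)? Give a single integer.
Answer: 1

Derivation:
Constraint 1 (V < U) on D(V)={2,3,5,6,7,8} D(U)={5,7,8}: V {2,3,5,6,7,8}->{2,3,5,6,7}
Constraint 2 (V < W) on D(V)={2,3,5,6,7} D(W)={2,3,4,5,6,7}: V {2,3,5,6,7}->{2,3,5,6}; W {2,3,4,5,6,7}->{3,4,5,6,7}
Constraint 3 (V != U) on D(V)={2,3,5,6} D(U)={5,7,8}: no change
Constraint 4 (U < V) on D(U)={5,7,8} D(V)={2,3,5,6}: U {5,7,8}->{5}; V {2,3,5,6}->{6}
So after constraint 4: D(V)={6}, size = 1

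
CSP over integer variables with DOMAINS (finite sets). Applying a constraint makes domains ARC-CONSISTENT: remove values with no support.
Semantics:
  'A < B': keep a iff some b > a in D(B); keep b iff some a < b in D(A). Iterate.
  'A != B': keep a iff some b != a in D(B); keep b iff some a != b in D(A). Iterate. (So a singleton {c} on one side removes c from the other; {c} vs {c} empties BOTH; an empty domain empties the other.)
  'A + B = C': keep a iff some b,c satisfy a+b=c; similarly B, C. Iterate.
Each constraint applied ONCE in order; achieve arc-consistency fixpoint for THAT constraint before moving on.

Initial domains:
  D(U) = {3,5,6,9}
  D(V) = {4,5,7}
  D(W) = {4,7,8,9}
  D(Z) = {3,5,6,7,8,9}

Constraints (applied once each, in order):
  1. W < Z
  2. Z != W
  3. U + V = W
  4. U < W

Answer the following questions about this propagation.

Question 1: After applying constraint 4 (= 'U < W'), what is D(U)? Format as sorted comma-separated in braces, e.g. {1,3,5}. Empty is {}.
Answer: {3}

Derivation:
Constraint 1 (W < Z) on D(W)={4,7,8,9} D(Z)={3,5,6,7,8,9}: W {4,7,8,9}->{4,7,8}; Z {3,5,6,7,8,9}->{5,6,7,8,9}
Constraint 2 (Z != W) on D(Z)={5,6,7,8,9} D(W)={4,7,8}: no change
Constraint 3 (U + V = W) on D(U)={3,5,6,9} D(V)={4,5,7} D(W)={4,7,8}: U {3,5,6,9}->{3}; V {4,5,7}->{4,5}; W {4,7,8}->{7,8}
Constraint 4 (U < W) on D(U)={3} D(W)={7,8}: no change
So after constraint 4: D(U) = {3}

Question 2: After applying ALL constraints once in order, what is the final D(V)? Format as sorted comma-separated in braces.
Constraint 1 (W < Z) on D(W)={4,7,8,9} D(Z)={3,5,6,7,8,9}: W {4,7,8,9}->{4,7,8}; Z {3,5,6,7,8,9}->{5,6,7,8,9}
Constraint 2 (Z != W) on D(Z)={5,6,7,8,9} D(W)={4,7,8}: no change
Constraint 3 (U + V = W) on D(U)={3,5,6,9} D(V)={4,5,7} D(W)={4,7,8}: U {3,5,6,9}->{3}; V {4,5,7}->{4,5}; W {4,7,8}->{7,8}
Constraint 4 (U < W) on D(U)={3} D(W)={7,8}: no change
So after all 4 constraints: D(V) = {4,5}

Answer: {4,5}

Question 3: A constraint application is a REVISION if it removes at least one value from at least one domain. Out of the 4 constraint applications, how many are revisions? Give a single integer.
Answer: 2

Derivation:
Constraint 1 (W < Z) on D(W)={4,7,8,9} D(Z)={3,5,6,7,8,9}: W {4,7,8,9}->{4,7,8}; Z {3,5,6,7,8,9}->{5,6,7,8,9} => REVISION
Constraint 2 (Z != W) on D(Z)={5,6,7,8,9} D(W)={4,7,8}: no change => not a revision
Constraint 3 (U + V = W) on D(U)={3,5,6,9} D(V)={4,5,7} D(W)={4,7,8}: U {3,5,6,9}->{3}; V {4,5,7}->{4,5}; W {4,7,8}->{7,8} => REVISION
Constraint 4 (U < W) on D(U)={3} D(W)={7,8}: no change => not a revision
Total revisions = 2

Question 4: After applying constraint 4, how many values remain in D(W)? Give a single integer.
Constraint 1 (W < Z) on D(W)={4,7,8,9} D(Z)={3,5,6,7,8,9}: W {4,7,8,9}->{4,7,8}; Z {3,5,6,7,8,9}->{5,6,7,8,9}
Constraint 2 (Z != W) on D(Z)={5,6,7,8,9} D(W)={4,7,8}: no change
Constraint 3 (U + V = W) on D(U)={3,5,6,9} D(V)={4,5,7} D(W)={4,7,8}: U {3,5,6,9}->{3}; V {4,5,7}->{4,5}; W {4,7,8}->{7,8}
Constraint 4 (U < W) on D(U)={3} D(W)={7,8}: no change
So after constraint 4: D(W)={7,8}, size = 2

Answer: 2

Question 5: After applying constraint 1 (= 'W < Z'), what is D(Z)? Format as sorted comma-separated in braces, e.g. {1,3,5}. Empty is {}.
Answer: {5,6,7,8,9}

Derivation:
Constraint 1 (W < Z) on D(W)={4,7,8,9} D(Z)={3,5,6,7,8,9}: W {4,7,8,9}->{4,7,8}; Z {3,5,6,7,8,9}->{5,6,7,8,9}
So after constraint 1: D(Z) = {5,6,7,8,9}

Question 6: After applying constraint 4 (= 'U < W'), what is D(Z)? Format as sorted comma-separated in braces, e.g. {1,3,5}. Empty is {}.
Answer: {5,6,7,8,9}

Derivation:
Constraint 1 (W < Z) on D(W)={4,7,8,9} D(Z)={3,5,6,7,8,9}: W {4,7,8,9}->{4,7,8}; Z {3,5,6,7,8,9}->{5,6,7,8,9}
Constraint 2 (Z != W) on D(Z)={5,6,7,8,9} D(W)={4,7,8}: no change
Constraint 3 (U + V = W) on D(U)={3,5,6,9} D(V)={4,5,7} D(W)={4,7,8}: U {3,5,6,9}->{3}; V {4,5,7}->{4,5}; W {4,7,8}->{7,8}
Constraint 4 (U < W) on D(U)={3} D(W)={7,8}: no change
So after constraint 4: D(Z) = {5,6,7,8,9}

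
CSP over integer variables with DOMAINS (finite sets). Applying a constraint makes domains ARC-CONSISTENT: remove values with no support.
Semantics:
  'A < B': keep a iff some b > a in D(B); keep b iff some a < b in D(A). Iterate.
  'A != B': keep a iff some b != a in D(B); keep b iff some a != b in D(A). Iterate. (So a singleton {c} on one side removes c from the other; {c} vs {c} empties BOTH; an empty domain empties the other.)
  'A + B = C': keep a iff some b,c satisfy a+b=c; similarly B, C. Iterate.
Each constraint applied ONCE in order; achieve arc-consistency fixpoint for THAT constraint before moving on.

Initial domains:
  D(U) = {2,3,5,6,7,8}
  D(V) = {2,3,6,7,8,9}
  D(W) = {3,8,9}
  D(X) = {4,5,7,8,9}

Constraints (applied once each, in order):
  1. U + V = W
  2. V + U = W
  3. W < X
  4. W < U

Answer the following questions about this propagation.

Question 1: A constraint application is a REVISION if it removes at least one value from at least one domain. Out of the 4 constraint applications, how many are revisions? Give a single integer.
Answer: 3

Derivation:
Constraint 1 (U + V = W) on D(U)={2,3,5,6,7,8} D(V)={2,3,6,7,8,9} D(W)={3,8,9}: U {2,3,5,6,7,8}->{2,3,5,6,7}; V {2,3,6,7,8,9}->{2,3,6,7}; W {3,8,9}->{8,9} => REVISION
Constraint 2 (V + U = W) on D(V)={2,3,6,7} D(U)={2,3,5,6,7} D(W)={8,9}: no change => not a revision
Constraint 3 (W < X) on D(W)={8,9} D(X)={4,5,7,8,9}: W {8,9}->{8}; X {4,5,7,8,9}->{9} => REVISION
Constraint 4 (W < U) on D(W)={8} D(U)={2,3,5,6,7}: W {8}->{}; U {2,3,5,6,7}->{} => REVISION
Total revisions = 3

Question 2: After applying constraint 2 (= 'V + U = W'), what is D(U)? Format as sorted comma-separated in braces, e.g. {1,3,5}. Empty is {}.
Constraint 1 (U + V = W) on D(U)={2,3,5,6,7,8} D(V)={2,3,6,7,8,9} D(W)={3,8,9}: U {2,3,5,6,7,8}->{2,3,5,6,7}; V {2,3,6,7,8,9}->{2,3,6,7}; W {3,8,9}->{8,9}
Constraint 2 (V + U = W) on D(V)={2,3,6,7} D(U)={2,3,5,6,7} D(W)={8,9}: no change
So after constraint 2: D(U) = {2,3,5,6,7}

Answer: {2,3,5,6,7}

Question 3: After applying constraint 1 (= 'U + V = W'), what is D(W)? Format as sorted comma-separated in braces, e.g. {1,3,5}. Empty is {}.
Constraint 1 (U + V = W) on D(U)={2,3,5,6,7,8} D(V)={2,3,6,7,8,9} D(W)={3,8,9}: U {2,3,5,6,7,8}->{2,3,5,6,7}; V {2,3,6,7,8,9}->{2,3,6,7}; W {3,8,9}->{8,9}
So after constraint 1: D(W) = {8,9}

Answer: {8,9}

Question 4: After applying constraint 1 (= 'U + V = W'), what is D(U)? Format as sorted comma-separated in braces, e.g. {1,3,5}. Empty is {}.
Answer: {2,3,5,6,7}

Derivation:
Constraint 1 (U + V = W) on D(U)={2,3,5,6,7,8} D(V)={2,3,6,7,8,9} D(W)={3,8,9}: U {2,3,5,6,7,8}->{2,3,5,6,7}; V {2,3,6,7,8,9}->{2,3,6,7}; W {3,8,9}->{8,9}
So after constraint 1: D(U) = {2,3,5,6,7}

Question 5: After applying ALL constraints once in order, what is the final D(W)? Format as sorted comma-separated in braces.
Constraint 1 (U + V = W) on D(U)={2,3,5,6,7,8} D(V)={2,3,6,7,8,9} D(W)={3,8,9}: U {2,3,5,6,7,8}->{2,3,5,6,7}; V {2,3,6,7,8,9}->{2,3,6,7}; W {3,8,9}->{8,9}
Constraint 2 (V + U = W) on D(V)={2,3,6,7} D(U)={2,3,5,6,7} D(W)={8,9}: no change
Constraint 3 (W < X) on D(W)={8,9} D(X)={4,5,7,8,9}: W {8,9}->{8}; X {4,5,7,8,9}->{9}
Constraint 4 (W < U) on D(W)={8} D(U)={2,3,5,6,7}: W {8}->{}; U {2,3,5,6,7}->{}
So after all 4 constraints: D(W) = {}

Answer: {}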